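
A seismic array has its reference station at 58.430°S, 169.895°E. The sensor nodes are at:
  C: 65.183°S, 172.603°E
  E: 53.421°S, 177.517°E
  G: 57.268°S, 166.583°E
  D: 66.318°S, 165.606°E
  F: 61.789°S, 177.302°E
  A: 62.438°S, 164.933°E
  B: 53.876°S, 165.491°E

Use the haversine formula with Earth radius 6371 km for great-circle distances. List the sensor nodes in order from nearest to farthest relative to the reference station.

G, A, F, B, E, C, D

Distance from the reference station at 58.430°S, 169.895°E to each:
G 57.268°S, 166.583°E: 234.7 km
A 62.438°S, 164.933°E: 521.9 km
F 61.789°S, 177.302°E: 554.4 km
B 53.876°S, 165.491°E: 574.9 km
E 53.421°S, 177.517°E: 731.0 km
C 65.183°S, 172.603°E: 764.1 km
D 66.318°S, 165.606°E: 904.0 km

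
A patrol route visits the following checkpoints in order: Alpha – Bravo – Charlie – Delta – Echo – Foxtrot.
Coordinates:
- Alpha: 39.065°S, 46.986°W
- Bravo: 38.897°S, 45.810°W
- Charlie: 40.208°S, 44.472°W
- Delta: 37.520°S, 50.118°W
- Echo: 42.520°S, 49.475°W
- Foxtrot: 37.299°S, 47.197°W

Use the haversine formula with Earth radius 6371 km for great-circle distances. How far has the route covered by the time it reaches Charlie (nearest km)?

Leg distances:
Alpha→Bravo: 103.4 km  (cumulative 103.4 km)
Bravo→Charlie: 185.5 km  (cumulative 288.8 km)
Cumulative distance at Charlie ≈ 289 km.

289 km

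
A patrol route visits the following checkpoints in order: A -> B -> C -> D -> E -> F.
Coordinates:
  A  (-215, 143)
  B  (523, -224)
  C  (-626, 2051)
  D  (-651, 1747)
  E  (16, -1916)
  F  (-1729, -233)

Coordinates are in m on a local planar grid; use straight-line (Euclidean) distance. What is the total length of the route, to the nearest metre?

Leg distances:
A→B: 824.2 m  (cumulative 824.2 m)
B→C: 2548.7 m  (cumulative 3372.9 m)
C→D: 305.0 m  (cumulative 3677.9 m)
D→E: 3723.2 m  (cumulative 7401.2 m)
E→F: 2424.4 m  (cumulative 9825.5 m)
Total route length ≈ 9826 m.

9826 m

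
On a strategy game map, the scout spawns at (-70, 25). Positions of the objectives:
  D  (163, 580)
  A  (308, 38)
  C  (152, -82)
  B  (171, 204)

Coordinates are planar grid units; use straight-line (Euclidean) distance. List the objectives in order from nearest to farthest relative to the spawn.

Distance from the spawn at (-70, 25) to each:
C (152, -82): 246.4
B (171, 204): 300.2
A (308, 38): 378.2
D (163, 580): 601.9

C, B, A, D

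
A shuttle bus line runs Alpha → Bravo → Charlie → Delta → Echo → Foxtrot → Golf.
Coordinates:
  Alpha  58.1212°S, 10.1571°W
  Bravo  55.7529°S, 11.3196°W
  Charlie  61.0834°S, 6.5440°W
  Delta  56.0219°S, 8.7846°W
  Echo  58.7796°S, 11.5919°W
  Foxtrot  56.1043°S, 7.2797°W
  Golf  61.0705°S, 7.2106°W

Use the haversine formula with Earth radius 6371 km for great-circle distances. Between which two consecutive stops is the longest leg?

Leg distances:
Alpha→Bravo: 272.6 km
Bravo→Charlie: 654.3 km
Charlie→Delta: 577.5 km
Delta→Echo: 349.7 km
Echo→Foxtrot: 393.6 km
Foxtrot→Golf: 552.2 km
The longest leg is Bravo–Charlie at 654.3 km.

Bravo–Charlie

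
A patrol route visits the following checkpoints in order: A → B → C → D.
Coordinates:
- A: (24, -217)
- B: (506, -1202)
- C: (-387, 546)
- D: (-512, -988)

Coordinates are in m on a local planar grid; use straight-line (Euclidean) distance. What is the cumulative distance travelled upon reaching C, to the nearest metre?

3060 m

Leg distances:
A→B: 1096.6 m  (cumulative 1096.6 m)
B→C: 1962.9 m  (cumulative 3059.5 m)
Cumulative distance at C ≈ 3060 m.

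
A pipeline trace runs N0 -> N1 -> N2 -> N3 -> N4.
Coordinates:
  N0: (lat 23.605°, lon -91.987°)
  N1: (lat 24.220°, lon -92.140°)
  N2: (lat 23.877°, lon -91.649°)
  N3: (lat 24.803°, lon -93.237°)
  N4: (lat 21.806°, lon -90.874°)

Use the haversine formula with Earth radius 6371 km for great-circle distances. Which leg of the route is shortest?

Leg distances:
N0→N1: 70.1 km
N1→N2: 62.8 km
N2→N3: 191.0 km
N3→N4: 411.4 km
The shortest leg is N1–N2 at 62.8 km.

N1–N2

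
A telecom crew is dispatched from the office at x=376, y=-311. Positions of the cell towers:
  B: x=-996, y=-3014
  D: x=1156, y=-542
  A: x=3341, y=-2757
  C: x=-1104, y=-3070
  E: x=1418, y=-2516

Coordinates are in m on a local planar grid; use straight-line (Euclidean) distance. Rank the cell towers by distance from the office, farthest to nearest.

Distance from the office at x=376, y=-311 to each:
A x=3341, y=-2757: 3843.7 m
C x=-1104, y=-3070: 3130.9 m
B x=-996, y=-3014: 3031.3 m
E x=1418, y=-2516: 2438.8 m
D x=1156, y=-542: 813.5 m

A, C, B, E, D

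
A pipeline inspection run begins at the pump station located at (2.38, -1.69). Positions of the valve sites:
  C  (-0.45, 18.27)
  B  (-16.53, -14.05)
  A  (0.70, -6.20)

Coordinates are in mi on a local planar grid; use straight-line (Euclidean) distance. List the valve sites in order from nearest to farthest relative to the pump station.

A, C, B

Distances from the pump station:
A (0.70, -6.20): 4.8 mi
C (-0.45, 18.27): 20.2 mi
B (-16.53, -14.05): 22.6 mi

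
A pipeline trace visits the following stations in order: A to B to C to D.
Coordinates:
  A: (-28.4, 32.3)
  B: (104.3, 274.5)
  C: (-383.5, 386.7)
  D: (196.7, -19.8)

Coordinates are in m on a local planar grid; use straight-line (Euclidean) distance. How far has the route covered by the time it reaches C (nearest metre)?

777 m

Leg distances:
A→B: 276.2 m  (cumulative 276.2 m)
B→C: 500.5 m  (cumulative 776.7 m)
Cumulative distance at C ≈ 777 m.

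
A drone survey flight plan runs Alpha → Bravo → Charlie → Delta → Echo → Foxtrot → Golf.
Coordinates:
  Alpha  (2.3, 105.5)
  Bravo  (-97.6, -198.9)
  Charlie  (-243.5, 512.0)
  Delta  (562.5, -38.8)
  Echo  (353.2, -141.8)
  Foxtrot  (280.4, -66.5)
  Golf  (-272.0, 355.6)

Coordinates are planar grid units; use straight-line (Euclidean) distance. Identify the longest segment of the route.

Leg distances:
Alpha→Bravo: 320.4
Bravo→Charlie: 725.7
Charlie→Delta: 976.2
Delta→Echo: 233.3
Echo→Foxtrot: 104.7
Foxtrot→Golf: 695.2
The longest leg is Charlie–Delta at 976.2.

Charlie–Delta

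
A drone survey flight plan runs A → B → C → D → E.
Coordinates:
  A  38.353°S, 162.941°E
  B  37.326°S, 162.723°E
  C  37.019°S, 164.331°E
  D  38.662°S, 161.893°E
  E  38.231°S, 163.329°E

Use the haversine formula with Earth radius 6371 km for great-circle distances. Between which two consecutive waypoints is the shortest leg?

A–B

Leg distances:
A→B: 115.8 km
B→C: 146.5 km
C→D: 281.4 km
D→E: 133.9 km
The shortest leg is A–B at 115.8 km.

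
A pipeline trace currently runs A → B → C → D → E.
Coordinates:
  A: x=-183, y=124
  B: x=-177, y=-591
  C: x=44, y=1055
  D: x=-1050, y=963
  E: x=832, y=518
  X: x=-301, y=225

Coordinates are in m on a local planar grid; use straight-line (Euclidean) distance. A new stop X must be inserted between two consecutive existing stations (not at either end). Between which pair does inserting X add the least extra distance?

between B and C

Added distance for inserting X between each consecutive pair:
A–B: 265.7 m
B–C: 63.4 m
C–D: 852.5 m
D–E: 287.9 m
Smallest added distance is 63.4 m, inserting between B and C.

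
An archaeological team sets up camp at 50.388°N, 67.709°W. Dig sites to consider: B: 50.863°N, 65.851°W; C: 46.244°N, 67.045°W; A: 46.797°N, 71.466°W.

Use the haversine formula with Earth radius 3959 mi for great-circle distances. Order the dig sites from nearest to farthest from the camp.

Distances from the camp:
B 50.863°N, 65.851°W: 87.8 mi
C 46.244°N, 67.045°W: 288.0 mi
A 46.797°N, 71.466°W: 301.7 mi

B, C, A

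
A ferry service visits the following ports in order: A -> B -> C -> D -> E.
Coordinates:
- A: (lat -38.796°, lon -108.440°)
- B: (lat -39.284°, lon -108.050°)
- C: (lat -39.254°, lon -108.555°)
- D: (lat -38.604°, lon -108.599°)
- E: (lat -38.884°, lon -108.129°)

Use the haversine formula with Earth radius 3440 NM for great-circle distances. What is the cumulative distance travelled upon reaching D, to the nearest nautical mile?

Leg distances:
A→B: 34.5 NM  (cumulative 34.5 NM)
B→C: 23.5 NM  (cumulative 58.0 NM)
C→D: 39.1 NM  (cumulative 97.1 NM)
Cumulative distance at D ≈ 97 NM.

97 NM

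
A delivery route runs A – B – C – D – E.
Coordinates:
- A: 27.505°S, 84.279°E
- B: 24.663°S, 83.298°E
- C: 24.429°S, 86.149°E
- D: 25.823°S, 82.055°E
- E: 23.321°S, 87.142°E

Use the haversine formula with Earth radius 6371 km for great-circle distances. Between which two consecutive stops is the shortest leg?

B–C

Leg distances:
A→B: 330.8 km
B→C: 289.5 km
C→D: 440.3 km
D→E: 584.8 km
The shortest leg is B–C at 289.5 km.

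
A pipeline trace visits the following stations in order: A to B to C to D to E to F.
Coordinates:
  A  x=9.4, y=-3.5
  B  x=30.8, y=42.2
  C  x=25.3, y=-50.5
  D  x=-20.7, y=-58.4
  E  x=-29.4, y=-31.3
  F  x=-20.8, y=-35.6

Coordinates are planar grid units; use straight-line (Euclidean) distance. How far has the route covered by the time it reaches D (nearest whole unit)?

Leg distances:
A→B: 50.5  (cumulative 50.5)
B→C: 92.9  (cumulative 143.3)
C→D: 46.7  (cumulative 190.0)
Cumulative distance at D ≈ 190.

190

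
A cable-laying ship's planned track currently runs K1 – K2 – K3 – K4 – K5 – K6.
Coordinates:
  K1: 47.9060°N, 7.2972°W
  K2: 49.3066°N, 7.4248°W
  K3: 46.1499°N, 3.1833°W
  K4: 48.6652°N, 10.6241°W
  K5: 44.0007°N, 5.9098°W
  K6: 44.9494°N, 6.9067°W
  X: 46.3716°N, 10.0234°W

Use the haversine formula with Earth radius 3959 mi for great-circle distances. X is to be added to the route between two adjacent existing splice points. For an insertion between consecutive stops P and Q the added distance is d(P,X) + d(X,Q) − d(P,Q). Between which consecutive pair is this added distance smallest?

between K4 and K5

Added distance for inserting X between each consecutive pair:
K1–K2: 305.2 mi
K2–K3: 269.0 mi
K3–K4: 99.2 mi
K4–K5: 26.8 mi
K5–K6: 356.5 mi
Smallest added distance is 26.8 mi, inserting between K4 and K5.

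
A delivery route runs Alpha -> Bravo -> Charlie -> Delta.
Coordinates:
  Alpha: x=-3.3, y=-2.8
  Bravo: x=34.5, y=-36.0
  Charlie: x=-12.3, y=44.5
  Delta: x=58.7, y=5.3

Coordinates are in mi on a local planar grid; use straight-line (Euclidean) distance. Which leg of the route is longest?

Leg distances:
Alpha→Bravo: 50.3 mi
Bravo→Charlie: 93.1 mi
Charlie→Delta: 81.1 mi
The longest leg is Bravo–Charlie at 93.1 mi.

Bravo–Charlie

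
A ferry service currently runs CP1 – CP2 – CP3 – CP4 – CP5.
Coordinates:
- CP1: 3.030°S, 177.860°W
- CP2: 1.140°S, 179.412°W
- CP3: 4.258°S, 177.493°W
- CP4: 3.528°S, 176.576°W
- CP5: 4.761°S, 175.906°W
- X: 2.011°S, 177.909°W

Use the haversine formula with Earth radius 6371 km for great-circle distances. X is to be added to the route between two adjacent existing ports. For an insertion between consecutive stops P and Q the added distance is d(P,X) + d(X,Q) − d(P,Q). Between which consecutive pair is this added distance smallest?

Added distance for inserting X between each consecutive pair:
CP1–CP2: 34.7 km
CP2–CP3: 40.2 km
CP3–CP4: 348.4 km
CP4–CP5: 446.6 km
Smallest added distance is 34.7 km, inserting between CP1 and CP2.

between CP1 and CP2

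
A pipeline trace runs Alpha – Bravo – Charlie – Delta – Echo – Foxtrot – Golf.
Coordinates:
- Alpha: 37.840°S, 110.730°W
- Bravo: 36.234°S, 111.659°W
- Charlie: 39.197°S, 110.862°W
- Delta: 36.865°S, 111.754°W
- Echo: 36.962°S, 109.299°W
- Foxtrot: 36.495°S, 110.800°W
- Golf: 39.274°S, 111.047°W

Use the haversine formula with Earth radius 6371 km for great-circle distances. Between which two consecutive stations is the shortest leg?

Leg distances:
Alpha→Bravo: 196.7 km
Bravo→Charlie: 336.8 km
Charlie→Delta: 270.8 km
Delta→Echo: 218.5 km
Echo→Foxtrot: 143.5 km
Foxtrot→Golf: 309.8 km
The shortest leg is Echo–Foxtrot at 143.5 km.

Echo–Foxtrot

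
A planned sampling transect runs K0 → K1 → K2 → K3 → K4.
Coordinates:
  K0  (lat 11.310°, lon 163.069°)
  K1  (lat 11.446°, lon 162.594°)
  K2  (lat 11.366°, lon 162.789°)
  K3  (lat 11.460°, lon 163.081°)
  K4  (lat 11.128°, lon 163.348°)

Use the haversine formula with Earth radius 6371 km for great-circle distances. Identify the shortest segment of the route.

K1–K2

Leg distances:
K0→K1: 53.9 km
K1→K2: 23.0 km
K2→K3: 33.5 km
K3→K4: 47.0 km
The shortest leg is K1–K2 at 23.0 km.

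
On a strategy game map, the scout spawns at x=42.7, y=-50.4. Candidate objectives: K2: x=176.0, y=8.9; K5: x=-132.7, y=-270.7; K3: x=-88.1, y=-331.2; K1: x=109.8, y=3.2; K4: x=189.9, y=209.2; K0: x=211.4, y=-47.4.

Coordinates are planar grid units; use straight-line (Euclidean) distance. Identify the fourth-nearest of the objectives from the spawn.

K5

Distance to each, sorted:
K1: 85.9
K2: 145.9
K0: 168.7
K5: 281.6
K4: 298.4
K3: 309.8
The fourth-nearest is K5 at 281.6.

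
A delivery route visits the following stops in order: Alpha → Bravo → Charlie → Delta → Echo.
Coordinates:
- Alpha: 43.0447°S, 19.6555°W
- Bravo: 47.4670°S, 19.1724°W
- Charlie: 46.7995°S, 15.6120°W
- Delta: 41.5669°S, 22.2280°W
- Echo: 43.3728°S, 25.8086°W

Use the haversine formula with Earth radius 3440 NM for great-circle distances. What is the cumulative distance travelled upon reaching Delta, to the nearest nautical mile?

Leg distances:
Alpha→Bravo: 266.3 NM  (cumulative 266.3 NM)
Bravo→Charlie: 150.8 NM  (cumulative 417.1 NM)
Charlie→Delta: 423.8 NM  (cumulative 840.9 NM)
Cumulative distance at Delta ≈ 841 NM.

841 NM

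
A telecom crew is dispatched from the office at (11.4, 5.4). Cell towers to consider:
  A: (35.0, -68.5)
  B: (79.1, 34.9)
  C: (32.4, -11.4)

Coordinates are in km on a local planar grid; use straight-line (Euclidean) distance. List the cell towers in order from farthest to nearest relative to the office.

Distance from the office at (11.4, 5.4) to each:
A (35.0, -68.5): 77.6 km
B (79.1, 34.9): 73.8 km
C (32.4, -11.4): 26.9 km

A, B, C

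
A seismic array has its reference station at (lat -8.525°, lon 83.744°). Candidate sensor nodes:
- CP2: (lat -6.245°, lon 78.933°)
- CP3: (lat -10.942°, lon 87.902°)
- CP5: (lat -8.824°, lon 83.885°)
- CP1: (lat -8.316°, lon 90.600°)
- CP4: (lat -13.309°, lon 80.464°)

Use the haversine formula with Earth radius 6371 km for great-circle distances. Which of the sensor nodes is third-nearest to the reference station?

Distances from the reference station ((lat -8.525°, lon 83.744°)):
CP5: 36.7 km
CP3: 529.0 km
CP2: 588.0 km
CP4: 641.2 km
CP1: 754.5 km
The third-nearest is CP2 at 588.0 km.

CP2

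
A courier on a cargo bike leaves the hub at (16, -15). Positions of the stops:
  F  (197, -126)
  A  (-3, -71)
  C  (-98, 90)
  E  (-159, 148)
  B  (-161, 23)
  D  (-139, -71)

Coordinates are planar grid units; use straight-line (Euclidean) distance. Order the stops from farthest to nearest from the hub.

Distance from the hub at (16, -15) to each:
E (-159, 148): 239.2
F (197, -126): 212.3
B (-161, 23): 181.0
D (-139, -71): 164.8
C (-98, 90): 155.0
A (-3, -71): 59.1

E, F, B, D, C, A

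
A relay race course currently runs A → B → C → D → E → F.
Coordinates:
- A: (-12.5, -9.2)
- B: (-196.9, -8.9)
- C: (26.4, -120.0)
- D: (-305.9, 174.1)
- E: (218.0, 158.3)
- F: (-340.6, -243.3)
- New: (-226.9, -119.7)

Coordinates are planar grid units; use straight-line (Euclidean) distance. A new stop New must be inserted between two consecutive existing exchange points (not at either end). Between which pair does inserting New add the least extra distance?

Added distance for inserting New between each consecutive pair:
A–B: 171.6
B–C: 118.7
C–D: 113.8
D–E: 304.7
E–F: 4.6
Smallest added distance is 4.6, inserting between E and F.

between E and F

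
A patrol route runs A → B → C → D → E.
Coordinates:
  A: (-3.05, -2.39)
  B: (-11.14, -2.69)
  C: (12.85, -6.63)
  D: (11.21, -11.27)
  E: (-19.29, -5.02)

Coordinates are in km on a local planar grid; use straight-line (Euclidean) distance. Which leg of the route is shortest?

Leg distances:
A→B: 8.1 km
B→C: 24.3 km
C→D: 4.9 km
D→E: 31.1 km
The shortest leg is C–D at 4.9 km.

C–D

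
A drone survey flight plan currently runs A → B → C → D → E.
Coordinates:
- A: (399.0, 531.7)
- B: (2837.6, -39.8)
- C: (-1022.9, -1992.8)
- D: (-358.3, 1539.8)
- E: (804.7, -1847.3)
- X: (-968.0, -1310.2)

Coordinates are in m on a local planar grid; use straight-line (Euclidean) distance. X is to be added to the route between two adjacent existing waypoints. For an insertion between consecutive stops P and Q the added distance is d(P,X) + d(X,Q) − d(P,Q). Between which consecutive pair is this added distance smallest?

Added distance for inserting X between each consecutive pair:
A–B: 3801.1 m
B–C: 370.5 m
C–D: 4.7 m
D–E: 1185.6 m
Smallest added distance is 4.7 m, inserting between C and D.

between C and D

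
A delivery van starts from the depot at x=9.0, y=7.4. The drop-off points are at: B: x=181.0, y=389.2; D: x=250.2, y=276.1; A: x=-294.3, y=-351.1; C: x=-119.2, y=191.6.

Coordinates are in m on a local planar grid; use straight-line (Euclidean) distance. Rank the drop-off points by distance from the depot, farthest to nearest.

Computing each straight-line distance from x=9.0, y=7.4:
A x=-294.3, y=-351.1: 469.6 m
B x=181.0, y=389.2: 418.8 m
D x=250.2, y=276.1: 361.1 m
C x=-119.2, y=191.6: 224.4 m

A, B, D, C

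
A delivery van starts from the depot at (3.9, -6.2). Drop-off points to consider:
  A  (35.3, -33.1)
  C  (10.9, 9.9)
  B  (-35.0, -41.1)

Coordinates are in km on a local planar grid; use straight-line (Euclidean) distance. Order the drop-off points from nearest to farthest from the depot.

C, A, B

Distance from the depot at (3.9, -6.2) to each:
C (10.9, 9.9): 17.6 km
A (35.3, -33.1): 41.3 km
B (-35.0, -41.1): 52.3 km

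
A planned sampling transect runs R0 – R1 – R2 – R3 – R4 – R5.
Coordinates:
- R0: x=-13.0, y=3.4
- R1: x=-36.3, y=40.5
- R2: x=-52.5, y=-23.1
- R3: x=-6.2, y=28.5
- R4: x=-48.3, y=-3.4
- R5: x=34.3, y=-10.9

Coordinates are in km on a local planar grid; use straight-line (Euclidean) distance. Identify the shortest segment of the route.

Leg distances:
R0→R1: 43.8 km
R1→R2: 65.6 km
R2→R3: 69.3 km
R3→R4: 52.8 km
R4→R5: 82.9 km
The shortest leg is R0–R1 at 43.8 km.

R0–R1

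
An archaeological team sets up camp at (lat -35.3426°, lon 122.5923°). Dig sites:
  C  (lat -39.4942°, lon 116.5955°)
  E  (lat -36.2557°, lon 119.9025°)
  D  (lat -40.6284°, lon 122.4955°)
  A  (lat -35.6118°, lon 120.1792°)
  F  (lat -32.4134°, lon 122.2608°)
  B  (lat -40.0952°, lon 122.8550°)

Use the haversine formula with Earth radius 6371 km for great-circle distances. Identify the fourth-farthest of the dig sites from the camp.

F

Distances from the camp ((lat -35.3426°, lon 122.5923°)):
C: 702.2 km
D: 587.8 km
B: 529.0 km
F: 327.1 km
E: 263.0 km
A: 220.5 km
The fourth-farthest is F at 327.1 km.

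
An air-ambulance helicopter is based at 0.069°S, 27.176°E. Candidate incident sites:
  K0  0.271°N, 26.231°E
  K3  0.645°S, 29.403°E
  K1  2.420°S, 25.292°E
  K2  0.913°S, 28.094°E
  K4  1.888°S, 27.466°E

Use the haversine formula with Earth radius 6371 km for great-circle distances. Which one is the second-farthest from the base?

K3

Distances from the base (0.069°S, 27.176°E):
K1: 335.0 km
K3: 255.8 km
K4: 204.8 km
K2: 138.7 km
K0: 111.7 km
The second-farthest is K3 at 255.8 km.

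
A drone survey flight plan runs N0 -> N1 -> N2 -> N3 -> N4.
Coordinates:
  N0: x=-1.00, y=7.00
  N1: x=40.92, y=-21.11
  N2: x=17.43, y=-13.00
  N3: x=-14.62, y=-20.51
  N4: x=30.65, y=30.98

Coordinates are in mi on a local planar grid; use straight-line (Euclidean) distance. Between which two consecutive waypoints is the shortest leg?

N1–N2

Leg distances:
N0→N1: 50.5 mi
N1→N2: 24.9 mi
N2→N3: 32.9 mi
N3→N4: 68.6 mi
The shortest leg is N1–N2 at 24.9 mi.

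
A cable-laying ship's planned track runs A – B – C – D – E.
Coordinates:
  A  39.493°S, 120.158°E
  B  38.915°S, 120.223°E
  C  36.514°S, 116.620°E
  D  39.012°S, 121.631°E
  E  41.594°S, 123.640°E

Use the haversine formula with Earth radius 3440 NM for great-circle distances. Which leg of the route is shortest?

Leg distances:
A→B: 34.8 NM
B→C: 223.7 NM
C→D: 281.1 NM
D→E: 180.2 NM
The shortest leg is A–B at 34.8 NM.

A–B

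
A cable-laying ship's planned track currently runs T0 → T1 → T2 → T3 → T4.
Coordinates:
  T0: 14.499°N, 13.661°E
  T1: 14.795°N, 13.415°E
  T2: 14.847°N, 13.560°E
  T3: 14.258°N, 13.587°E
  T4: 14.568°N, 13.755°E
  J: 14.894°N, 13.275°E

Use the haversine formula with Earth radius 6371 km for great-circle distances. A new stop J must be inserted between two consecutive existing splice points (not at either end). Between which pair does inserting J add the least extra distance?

Added distance for inserting J between each consecutive pair:
T0–T1: 36.8 km
T1–T2: 33.1 km
T2–T3: 43.8 km
T3–T4: 102.4 km
Smallest added distance is 33.1 km, inserting between T1 and T2.

between T1 and T2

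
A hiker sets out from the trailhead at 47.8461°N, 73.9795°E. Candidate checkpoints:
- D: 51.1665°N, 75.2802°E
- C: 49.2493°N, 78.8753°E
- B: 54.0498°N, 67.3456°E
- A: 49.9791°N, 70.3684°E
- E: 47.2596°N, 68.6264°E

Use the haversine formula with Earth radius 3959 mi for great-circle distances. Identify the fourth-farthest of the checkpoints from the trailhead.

D

Distance to each, sorted:
B: 516.4 mi
E: 252.9 mi
C: 244.0 mi
D: 236.7 mi
A: 220.4 mi
The fourth-farthest is D at 236.7 mi.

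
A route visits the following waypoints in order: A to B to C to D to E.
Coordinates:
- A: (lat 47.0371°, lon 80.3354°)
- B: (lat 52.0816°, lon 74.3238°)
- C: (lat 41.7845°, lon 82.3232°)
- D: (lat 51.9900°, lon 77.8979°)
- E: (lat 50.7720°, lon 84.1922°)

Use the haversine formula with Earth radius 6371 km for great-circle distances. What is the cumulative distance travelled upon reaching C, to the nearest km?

Leg distances:
A→B: 708.5 km  (cumulative 708.5 km)
B→C: 1294.3 km  (cumulative 2002.8 km)
Cumulative distance at C ≈ 2003 km.

2003 km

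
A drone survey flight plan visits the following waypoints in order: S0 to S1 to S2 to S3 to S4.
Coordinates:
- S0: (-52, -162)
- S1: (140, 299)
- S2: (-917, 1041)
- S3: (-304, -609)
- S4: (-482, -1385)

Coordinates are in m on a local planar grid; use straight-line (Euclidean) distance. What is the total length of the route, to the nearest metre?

Leg distances:
S0→S1: 499.4 m  (cumulative 499.4 m)
S1→S2: 1291.4 m  (cumulative 1790.8 m)
S2→S3: 1760.2 m  (cumulative 3551.0 m)
S3→S4: 796.2 m  (cumulative 4347.2 m)
Total route length ≈ 4347 m.

4347 m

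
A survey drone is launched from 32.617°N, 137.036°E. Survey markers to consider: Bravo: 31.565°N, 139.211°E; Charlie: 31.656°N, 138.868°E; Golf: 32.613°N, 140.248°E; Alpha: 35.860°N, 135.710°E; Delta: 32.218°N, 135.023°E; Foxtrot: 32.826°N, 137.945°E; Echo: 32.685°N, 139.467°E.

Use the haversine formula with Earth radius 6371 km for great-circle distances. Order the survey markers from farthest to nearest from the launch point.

Computing each great-circle distance from 32.617°N, 137.036°E:
Alpha 35.860°N, 135.710°E: 380.6 km
Golf 32.613°N, 140.248°E: 300.8 km
Bravo 31.565°N, 139.211°E: 235.9 km
Echo 32.685°N, 139.467°E: 227.7 km
Charlie 31.656°N, 138.868°E: 202.9 km
Delta 32.218°N, 135.023°E: 194.1 km
Foxtrot 32.826°N, 137.945°E: 88.2 km

Alpha, Golf, Bravo, Echo, Charlie, Delta, Foxtrot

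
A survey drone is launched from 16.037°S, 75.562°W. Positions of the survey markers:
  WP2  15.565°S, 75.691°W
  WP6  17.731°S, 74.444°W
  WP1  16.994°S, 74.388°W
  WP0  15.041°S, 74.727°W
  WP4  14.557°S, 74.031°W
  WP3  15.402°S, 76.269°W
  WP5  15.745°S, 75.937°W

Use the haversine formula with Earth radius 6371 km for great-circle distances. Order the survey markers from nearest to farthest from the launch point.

Computing each great-circle distance from 16.037°S, 75.562°W:
WP5 15.745°S, 75.937°W: 51.6 km
WP2 15.565°S, 75.691°W: 54.3 km
WP3 15.402°S, 76.269°W: 103.5 km
WP0 15.041°S, 74.727°W: 142.4 km
WP1 16.994°S, 74.388°W: 164.3 km
WP6 17.731°S, 74.444°W: 222.8 km
WP4 14.557°S, 74.031°W: 232.5 km

WP5, WP2, WP3, WP0, WP1, WP6, WP4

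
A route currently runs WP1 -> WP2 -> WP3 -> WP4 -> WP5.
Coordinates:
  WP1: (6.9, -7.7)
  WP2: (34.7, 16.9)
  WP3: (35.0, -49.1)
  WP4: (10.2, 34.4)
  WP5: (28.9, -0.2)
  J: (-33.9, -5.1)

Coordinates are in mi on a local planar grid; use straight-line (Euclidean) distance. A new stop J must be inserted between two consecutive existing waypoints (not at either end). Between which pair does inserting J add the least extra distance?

Added distance for inserting J between each consecutive pair:
WP1–WP2: 75.8 mi
WP2–WP3: 87.8 mi
WP3–WP4: 53.8 mi
WP4–WP5: 82.9 mi
Smallest added distance is 53.8 mi, inserting between WP3 and WP4.

between WP3 and WP4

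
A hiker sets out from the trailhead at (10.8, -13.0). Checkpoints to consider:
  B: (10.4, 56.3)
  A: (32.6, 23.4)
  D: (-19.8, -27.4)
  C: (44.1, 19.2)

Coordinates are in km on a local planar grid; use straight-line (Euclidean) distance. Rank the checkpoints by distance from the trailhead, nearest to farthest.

D, A, C, B

Computing each straight-line distance from (10.8, -13.0):
D (-19.8, -27.4): 33.8 km
A (32.6, 23.4): 42.4 km
C (44.1, 19.2): 46.3 km
B (10.4, 56.3): 69.3 km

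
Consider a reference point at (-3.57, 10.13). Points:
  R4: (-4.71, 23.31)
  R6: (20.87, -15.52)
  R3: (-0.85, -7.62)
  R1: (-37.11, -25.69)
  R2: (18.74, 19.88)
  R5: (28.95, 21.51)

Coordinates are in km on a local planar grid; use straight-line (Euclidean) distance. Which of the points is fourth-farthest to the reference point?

Distance to each, sorted:
R1: 49.1 km
R6: 35.4 km
R5: 34.5 km
R2: 24.3 km
R3: 18.0 km
R4: 13.2 km
The fourth-farthest is R2 at 24.3 km.

R2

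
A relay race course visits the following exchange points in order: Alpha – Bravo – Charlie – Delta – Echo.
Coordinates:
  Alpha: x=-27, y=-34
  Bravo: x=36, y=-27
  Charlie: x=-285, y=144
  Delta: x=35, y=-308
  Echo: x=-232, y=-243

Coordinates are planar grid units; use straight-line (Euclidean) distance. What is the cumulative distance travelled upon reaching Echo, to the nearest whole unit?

Leg distances:
Alpha→Bravo: 63.4  (cumulative 63.4)
Bravo→Charlie: 363.7  (cumulative 427.1)
Charlie→Delta: 553.8  (cumulative 980.9)
Delta→Echo: 274.8  (cumulative 1255.7)
Cumulative distance at Echo ≈ 1256.

1256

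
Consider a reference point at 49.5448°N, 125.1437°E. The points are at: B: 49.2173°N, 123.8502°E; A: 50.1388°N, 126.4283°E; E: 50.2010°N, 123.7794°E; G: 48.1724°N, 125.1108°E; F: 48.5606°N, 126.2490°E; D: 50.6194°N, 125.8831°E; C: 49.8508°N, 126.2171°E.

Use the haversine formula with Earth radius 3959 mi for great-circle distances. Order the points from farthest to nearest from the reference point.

G, F, D, E, A, B, C

Distance from the reference point at 49.5448°N, 125.1437°E to each:
G 48.1724°N, 125.1108°E: 94.8 mi
F 48.5606°N, 126.2490°E: 84.4 mi
D 50.6194°N, 125.8831°E: 81.2 mi
E 50.2010°N, 123.7794°E: 75.8 mi
A 50.1388°N, 126.4283°E: 70.4 mi
B 49.2173°N, 123.8502°E: 62.4 mi
C 49.8508°N, 126.2171°E: 52.4 mi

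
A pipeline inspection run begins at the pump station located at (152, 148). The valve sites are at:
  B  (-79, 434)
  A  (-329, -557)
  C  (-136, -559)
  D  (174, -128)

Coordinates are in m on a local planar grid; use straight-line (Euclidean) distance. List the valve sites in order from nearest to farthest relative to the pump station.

D, B, C, A

Distances from the pump station:
D (174, -128): 276.9 m
B (-79, 434): 367.6 m
C (-136, -559): 763.4 m
A (-329, -557): 853.5 m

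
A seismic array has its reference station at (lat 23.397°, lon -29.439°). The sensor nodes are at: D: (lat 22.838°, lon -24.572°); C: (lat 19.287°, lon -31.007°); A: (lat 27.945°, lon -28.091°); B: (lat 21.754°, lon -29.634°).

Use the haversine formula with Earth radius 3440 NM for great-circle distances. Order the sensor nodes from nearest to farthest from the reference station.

B, C, D, A

Computing each great-circle distance from (lat 23.397°, lon -29.439°):
B (lat 21.754°, lon -29.634°): 99.2 NM
C (lat 19.287°, lon -31.007°): 261.9 NM
D (lat 22.838°, lon -24.572°): 270.8 NM
A (lat 27.945°, lon -28.091°): 282.6 NM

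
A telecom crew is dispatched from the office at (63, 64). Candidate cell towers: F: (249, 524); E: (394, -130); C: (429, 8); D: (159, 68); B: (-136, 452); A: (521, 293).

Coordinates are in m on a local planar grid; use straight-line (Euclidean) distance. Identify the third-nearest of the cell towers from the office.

Distance to each, sorted:
D: 96.1 m
C: 370.3 m
E: 383.7 m
B: 436.1 m
F: 496.2 m
A: 512.1 m
The third-nearest is E at 383.7 m.

E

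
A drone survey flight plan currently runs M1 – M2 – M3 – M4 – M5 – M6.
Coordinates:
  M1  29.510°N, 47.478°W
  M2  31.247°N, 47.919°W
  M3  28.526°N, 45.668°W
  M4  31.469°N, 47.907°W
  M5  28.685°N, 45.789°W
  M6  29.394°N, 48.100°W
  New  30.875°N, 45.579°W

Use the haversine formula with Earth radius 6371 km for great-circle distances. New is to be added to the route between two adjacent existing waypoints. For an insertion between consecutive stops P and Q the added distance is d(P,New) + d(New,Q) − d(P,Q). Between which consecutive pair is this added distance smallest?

Added distance for inserting New between each consecutive pair:
M1–M2: 266.3 km
M2–M3: 115.7 km
M3–M4: 100.6 km
M4–M5: 104.9 km
M5–M6: 299.3 km
Smallest added distance is 100.6 km, inserting between M3 and M4.

between M3 and M4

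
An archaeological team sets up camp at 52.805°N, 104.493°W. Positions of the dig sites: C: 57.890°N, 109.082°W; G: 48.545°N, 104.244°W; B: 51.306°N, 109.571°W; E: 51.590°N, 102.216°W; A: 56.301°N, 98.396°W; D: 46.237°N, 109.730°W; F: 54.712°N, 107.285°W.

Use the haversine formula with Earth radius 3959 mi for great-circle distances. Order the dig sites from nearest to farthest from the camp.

E, F, B, G, A, C, D

Computing each great-circle distance from 52.805°N, 104.493°W:
E 51.590°N, 102.216°W: 127.8 mi
F 54.712°N, 107.285°W: 174.2 mi
B 51.306°N, 109.571°W: 239.3 mi
G 48.545°N, 104.244°W: 294.6 mi
A 56.301°N, 98.396°W: 343.3 mi
C 57.890°N, 109.082°W: 394.7 mi
D 46.237°N, 109.730°W: 510.7 mi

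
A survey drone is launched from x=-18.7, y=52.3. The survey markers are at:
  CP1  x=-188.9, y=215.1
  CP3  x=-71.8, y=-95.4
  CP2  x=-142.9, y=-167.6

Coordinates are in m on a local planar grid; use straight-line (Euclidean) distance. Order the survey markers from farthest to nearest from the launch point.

Distance from the launch point at x=-18.7, y=52.3 to each:
CP2 x=-142.9, y=-167.6: 252.6 m
CP1 x=-188.9, y=215.1: 235.5 m
CP3 x=-71.8, y=-95.4: 157.0 m

CP2, CP1, CP3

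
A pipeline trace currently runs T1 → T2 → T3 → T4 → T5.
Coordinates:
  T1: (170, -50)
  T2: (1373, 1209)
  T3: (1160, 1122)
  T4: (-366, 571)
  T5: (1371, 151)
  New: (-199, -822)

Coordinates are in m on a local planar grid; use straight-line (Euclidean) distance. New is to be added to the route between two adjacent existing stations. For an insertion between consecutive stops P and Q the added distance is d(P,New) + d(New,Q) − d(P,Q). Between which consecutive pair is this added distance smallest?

Added distance for inserting New between each consecutive pair:
T1–T2: 1682.6 m
T2–T3: 4710.1 m
T3–T4: 2152.5 m
T4–T5: 1463.0 m
Smallest added distance is 1463.0 m, inserting between T4 and T5.

between T4 and T5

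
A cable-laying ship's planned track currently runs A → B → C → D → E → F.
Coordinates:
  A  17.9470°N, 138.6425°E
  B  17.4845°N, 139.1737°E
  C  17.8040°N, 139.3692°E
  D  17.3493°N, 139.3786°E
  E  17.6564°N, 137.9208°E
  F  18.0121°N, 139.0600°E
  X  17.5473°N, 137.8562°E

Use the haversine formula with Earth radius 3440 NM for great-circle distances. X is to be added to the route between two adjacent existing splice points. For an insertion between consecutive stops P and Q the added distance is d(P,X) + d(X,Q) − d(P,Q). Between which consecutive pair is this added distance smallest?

between D and E

Added distance for inserting X between each consecutive pair:
A–B: 85.3 NM
B–C: 141.2 NM
C–D: 148.6 NM
D–E: 10.0 NM
E–F: 13.3 NM
Smallest added distance is 10.0 NM, inserting between D and E.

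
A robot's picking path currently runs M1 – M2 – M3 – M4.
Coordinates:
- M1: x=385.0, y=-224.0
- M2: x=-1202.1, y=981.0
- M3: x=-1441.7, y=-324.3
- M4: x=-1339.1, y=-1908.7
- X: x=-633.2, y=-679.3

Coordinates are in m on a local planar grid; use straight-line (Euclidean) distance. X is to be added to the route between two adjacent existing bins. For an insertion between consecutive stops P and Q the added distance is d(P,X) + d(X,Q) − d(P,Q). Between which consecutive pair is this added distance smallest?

Added distance for inserting X between each consecutive pair:
M1–M2: 877.7 m
M2–M3: 1311.0 m
M3–M4: 712.9 m
Smallest added distance is 712.9 m, inserting between M3 and M4.

between M3 and M4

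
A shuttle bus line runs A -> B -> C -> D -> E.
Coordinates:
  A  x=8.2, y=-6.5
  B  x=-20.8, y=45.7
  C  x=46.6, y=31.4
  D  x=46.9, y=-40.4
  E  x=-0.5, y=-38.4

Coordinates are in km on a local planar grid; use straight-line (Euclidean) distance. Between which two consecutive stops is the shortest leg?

D–E

Leg distances:
A→B: 59.7 km
B→C: 68.9 km
C→D: 71.8 km
D→E: 47.4 km
The shortest leg is D–E at 47.4 km.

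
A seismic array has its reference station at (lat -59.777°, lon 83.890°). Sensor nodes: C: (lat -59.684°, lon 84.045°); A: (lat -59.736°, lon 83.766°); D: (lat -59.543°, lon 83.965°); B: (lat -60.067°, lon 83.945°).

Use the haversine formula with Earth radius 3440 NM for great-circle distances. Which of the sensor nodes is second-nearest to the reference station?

Distance to each, sorted:
A: 4.5 NM
C: 7.3 NM
D: 14.2 NM
B: 17.5 NM
The second-nearest is C at 7.3 NM.

C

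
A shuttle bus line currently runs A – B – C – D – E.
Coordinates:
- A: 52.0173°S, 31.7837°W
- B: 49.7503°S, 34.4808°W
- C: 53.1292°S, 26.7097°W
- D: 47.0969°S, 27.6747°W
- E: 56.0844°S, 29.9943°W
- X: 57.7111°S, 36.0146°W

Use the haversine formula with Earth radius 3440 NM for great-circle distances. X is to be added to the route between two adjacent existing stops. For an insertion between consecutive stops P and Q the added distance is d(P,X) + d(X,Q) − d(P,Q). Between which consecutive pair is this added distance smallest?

between D and E

Added distance for inserting X between each consecutive pair:
A–B: 682.5 NM
B–C: 545.9 NM
C–D: 760.5 NM
D–E: 379.2 NM
Smallest added distance is 379.2 NM, inserting between D and E.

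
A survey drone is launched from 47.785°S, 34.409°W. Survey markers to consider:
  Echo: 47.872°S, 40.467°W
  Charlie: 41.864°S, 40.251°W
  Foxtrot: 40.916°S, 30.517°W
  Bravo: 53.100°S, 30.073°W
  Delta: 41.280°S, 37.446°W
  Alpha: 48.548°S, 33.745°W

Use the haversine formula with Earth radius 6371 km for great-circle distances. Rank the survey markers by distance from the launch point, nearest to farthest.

Alpha, Echo, Bravo, Delta, Charlie, Foxtrot

Distances from the launch point:
Alpha 48.548°S, 33.745°W: 98.1 km
Echo 47.872°S, 40.467°W: 452.2 km
Bravo 53.100°S, 30.073°W: 665.7 km
Delta 41.280°S, 37.446°W: 762.2 km
Charlie 41.864°S, 40.251°W: 803.1 km
Foxtrot 40.916°S, 30.517°W: 823.8 km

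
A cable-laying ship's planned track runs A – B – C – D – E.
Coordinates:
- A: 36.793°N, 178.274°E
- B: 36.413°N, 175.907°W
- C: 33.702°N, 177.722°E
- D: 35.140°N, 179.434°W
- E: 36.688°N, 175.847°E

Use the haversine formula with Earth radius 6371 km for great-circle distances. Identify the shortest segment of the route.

Leg distances:
A→B: 521.1 km
B→C: 653.4 km
C→D: 306.0 km
D→E: 458.4 km
The shortest leg is C–D at 306.0 km.

C–D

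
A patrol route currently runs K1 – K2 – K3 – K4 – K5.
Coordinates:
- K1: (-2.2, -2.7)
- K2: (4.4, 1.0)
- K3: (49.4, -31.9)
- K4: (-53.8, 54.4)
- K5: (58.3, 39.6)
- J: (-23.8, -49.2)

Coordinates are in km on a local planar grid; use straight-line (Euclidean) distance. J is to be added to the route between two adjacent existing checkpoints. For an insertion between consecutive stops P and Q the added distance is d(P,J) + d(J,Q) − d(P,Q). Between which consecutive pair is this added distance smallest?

between K3 and K4

Added distance for inserting J between each consecutive pair:
K1–K2: 101.3 km
K2–K3: 77.1 km
K3–K4: 48.5 km
K4–K5: 115.7 km
Smallest added distance is 48.5 km, inserting between K3 and K4.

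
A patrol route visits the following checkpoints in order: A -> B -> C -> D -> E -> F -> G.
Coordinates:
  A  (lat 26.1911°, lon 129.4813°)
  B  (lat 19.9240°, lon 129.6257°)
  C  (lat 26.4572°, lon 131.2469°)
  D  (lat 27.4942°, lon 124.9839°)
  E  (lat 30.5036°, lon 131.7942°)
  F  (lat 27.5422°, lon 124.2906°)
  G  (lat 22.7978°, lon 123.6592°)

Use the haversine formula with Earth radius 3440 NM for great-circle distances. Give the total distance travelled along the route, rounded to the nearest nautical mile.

2239 NM

Leg distances:
A→B: 376.4 NM  (cumulative 376.4 NM)
B→C: 402.3 NM  (cumulative 778.7 NM)
C→D: 340.8 NM  (cumulative 1119.5 NM)
D→E: 400.6 NM  (cumulative 1520.0 NM)
E→F: 432.1 NM  (cumulative 1952.1 NM)
F→G: 286.9 NM  (cumulative 2239.0 NM)
Total route length ≈ 2239 NM.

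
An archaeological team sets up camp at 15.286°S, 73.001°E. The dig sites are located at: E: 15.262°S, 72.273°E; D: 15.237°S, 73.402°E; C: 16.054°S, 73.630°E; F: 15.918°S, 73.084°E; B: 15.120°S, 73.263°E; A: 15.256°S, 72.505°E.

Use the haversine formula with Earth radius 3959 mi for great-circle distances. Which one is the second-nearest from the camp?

D

Distance to each, sorted:
B: 20.9 mi
D: 26.9 mi
A: 33.1 mi
F: 44.0 mi
E: 48.6 mi
C: 67.6 mi
The second-nearest is D at 26.9 mi.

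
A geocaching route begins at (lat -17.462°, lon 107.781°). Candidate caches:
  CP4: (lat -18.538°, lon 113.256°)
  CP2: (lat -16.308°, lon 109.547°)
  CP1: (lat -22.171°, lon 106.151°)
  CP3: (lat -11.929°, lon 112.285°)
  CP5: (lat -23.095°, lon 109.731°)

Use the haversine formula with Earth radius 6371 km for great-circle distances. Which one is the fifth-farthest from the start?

CP2

Distances from the start ((lat -17.462°, lon 107.781°)):
CP3: 782.9 km
CP5: 658.5 km
CP4: 591.2 km
CP1: 550.7 km
CP2: 227.5 km
The fifth-farthest is CP2 at 227.5 km.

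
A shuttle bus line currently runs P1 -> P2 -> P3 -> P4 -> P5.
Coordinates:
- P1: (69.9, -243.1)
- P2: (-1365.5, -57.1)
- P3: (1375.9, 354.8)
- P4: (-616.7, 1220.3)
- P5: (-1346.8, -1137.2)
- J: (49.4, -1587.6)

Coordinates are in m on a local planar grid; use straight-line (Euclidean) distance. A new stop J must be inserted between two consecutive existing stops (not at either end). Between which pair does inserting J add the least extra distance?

Added distance for inserting J between each consecutive pair:
P1–P2: 1981.6 m
P2–P3: 1664.3 m
P3–P4: 3065.5 m
P4–P5: 1884.9 m
Smallest added distance is 1664.3 m, inserting between P2 and P3.

between P2 and P3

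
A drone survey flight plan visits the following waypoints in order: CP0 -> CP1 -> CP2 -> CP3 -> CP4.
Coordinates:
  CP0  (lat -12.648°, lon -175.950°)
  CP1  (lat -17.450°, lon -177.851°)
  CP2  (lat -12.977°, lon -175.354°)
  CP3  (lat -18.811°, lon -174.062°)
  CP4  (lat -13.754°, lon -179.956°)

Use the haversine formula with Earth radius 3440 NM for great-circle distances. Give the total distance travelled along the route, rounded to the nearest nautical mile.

1427 NM

Leg distances:
CP0→CP1: 308.6 NM  (cumulative 308.6 NM)
CP1→CP2: 305.0 NM  (cumulative 613.7 NM)
CP2→CP3: 358.1 NM  (cumulative 971.8 NM)
CP3→CP4: 455.5 NM  (cumulative 1427.3 NM)
Total route length ≈ 1427 NM.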